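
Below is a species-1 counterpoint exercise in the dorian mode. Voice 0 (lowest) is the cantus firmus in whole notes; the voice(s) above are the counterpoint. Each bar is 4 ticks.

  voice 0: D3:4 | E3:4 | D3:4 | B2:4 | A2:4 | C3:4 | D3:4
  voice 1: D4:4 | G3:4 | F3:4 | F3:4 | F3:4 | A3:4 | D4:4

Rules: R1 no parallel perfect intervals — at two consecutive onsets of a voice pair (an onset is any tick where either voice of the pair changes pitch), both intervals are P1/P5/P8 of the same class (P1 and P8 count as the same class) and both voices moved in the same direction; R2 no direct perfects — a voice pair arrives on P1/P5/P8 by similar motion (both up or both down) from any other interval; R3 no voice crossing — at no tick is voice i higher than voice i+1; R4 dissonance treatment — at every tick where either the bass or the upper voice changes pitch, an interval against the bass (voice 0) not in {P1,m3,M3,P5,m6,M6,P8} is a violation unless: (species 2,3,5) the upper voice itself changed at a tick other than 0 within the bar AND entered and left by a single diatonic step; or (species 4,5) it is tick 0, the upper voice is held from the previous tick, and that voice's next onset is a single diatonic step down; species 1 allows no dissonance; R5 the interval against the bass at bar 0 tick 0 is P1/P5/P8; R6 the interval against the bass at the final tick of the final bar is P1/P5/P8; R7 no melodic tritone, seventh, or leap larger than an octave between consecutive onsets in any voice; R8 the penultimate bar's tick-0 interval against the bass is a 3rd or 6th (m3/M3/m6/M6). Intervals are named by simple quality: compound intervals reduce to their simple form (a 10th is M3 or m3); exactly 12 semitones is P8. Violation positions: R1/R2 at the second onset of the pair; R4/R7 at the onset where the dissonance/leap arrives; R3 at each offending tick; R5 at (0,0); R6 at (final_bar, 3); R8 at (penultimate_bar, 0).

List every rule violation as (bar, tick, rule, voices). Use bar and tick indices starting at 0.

(3, 0, R4, (0, 1))
(6, 0, R2, (0, 1))

bar 0: v0=D3 v1=D4 downbeat P8
bar 1: v0=E3 v1=G3 downbeat m3
bar 2: v0=D3 v1=F3 downbeat m3
bar 3: v0=B2 v1=F3 downbeat TT
bar 4: v0=A2 v1=F3 downbeat m6
bar 5: v0=C3 v1=A3 downbeat M6
bar 6: v0=D3 v1=D4 downbeat P8
  -> R4 @ bar 3 tick 0 v(0, 1): B2/F3 TT untreated
  -> R2 @ bar 6 tick 0 v(0, 1): C3/A3 M6 -> D3/D4 P8 similar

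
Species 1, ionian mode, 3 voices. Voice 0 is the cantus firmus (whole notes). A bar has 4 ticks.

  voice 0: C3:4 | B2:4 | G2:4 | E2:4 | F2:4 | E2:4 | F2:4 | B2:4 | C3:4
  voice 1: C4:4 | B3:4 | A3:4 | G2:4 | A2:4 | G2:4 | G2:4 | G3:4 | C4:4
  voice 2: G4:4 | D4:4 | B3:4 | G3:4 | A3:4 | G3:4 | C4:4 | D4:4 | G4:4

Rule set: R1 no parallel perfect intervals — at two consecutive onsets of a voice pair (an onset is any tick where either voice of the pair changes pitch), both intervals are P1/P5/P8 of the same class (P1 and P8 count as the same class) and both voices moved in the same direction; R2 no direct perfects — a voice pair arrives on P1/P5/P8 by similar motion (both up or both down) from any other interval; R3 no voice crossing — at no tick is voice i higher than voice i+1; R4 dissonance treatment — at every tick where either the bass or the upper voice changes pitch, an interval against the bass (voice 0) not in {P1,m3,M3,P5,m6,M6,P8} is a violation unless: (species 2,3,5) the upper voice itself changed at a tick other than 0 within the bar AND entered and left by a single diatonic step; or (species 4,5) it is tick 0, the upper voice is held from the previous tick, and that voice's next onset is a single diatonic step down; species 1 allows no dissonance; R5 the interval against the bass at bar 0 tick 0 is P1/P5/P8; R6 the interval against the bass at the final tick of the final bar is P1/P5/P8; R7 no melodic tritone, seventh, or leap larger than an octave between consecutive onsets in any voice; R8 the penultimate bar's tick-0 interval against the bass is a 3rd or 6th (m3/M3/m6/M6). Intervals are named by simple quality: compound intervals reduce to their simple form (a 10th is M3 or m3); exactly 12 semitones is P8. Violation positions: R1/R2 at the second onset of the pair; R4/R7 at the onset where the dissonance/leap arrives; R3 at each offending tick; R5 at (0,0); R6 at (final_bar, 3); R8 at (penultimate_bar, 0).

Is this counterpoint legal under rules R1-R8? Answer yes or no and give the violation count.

No (13 violations)

bar 0: v0=C3 v1=C4 v2=G4 (P5)
bar 1: v0=B2 v1=B3 v2=D4 (m3)
bar 2: v0=G2 v1=A3 v2=B3 (M3)
bar 3: v0=E2 v1=G2 v2=G3 (m3)
bar 4: v0=F2 v1=A2 v2=A3 (M3)
bar 5: v0=E2 v1=G2 v2=G3 (m3)
bar 6: v0=F2 v1=G2 v2=C4 (P5)
bar 7: v0=B2 v1=G3 v2=D4 (m3)
bar 8: v0=C3 v1=C4 v2=G4 (P5)
  R1 @ bar1.0: C3/C4 P8 -> B2/B3 P8 similar
  R4 @ bar2.0: G2/A3 M2 untreated
  R2 @ bar3.0: A3/B3 M2 -> G2/G3 P8 similar
  R7 @ bar3.0: A3->G2 leap 14st
  R1 @ bar4.0: G2/G3 P8 -> A2/A3 P8 similar
  R1 @ bar5.0: A2/A3 P8 -> G2/G3 P8 similar
  R2 @ bar6.0: E2/G3 m3 -> F2/C4 P5 similar
  R4 @ bar6.0: F2/G2 M2 untreated
  R2 @ bar7.0: G2/C4 P4 -> G3/D4 P5 similar
  R7 @ bar7.0: F2->B2 leap 6st
  R1 @ bar8.0: G3/D4 P5 -> C4/G4 P5 similar
  R2 @ bar8.0: B2/G3 m6 -> C3/C4 P8 similar
  R2 @ bar8.0: B2/D4 m3 -> C3/G4 P5 similar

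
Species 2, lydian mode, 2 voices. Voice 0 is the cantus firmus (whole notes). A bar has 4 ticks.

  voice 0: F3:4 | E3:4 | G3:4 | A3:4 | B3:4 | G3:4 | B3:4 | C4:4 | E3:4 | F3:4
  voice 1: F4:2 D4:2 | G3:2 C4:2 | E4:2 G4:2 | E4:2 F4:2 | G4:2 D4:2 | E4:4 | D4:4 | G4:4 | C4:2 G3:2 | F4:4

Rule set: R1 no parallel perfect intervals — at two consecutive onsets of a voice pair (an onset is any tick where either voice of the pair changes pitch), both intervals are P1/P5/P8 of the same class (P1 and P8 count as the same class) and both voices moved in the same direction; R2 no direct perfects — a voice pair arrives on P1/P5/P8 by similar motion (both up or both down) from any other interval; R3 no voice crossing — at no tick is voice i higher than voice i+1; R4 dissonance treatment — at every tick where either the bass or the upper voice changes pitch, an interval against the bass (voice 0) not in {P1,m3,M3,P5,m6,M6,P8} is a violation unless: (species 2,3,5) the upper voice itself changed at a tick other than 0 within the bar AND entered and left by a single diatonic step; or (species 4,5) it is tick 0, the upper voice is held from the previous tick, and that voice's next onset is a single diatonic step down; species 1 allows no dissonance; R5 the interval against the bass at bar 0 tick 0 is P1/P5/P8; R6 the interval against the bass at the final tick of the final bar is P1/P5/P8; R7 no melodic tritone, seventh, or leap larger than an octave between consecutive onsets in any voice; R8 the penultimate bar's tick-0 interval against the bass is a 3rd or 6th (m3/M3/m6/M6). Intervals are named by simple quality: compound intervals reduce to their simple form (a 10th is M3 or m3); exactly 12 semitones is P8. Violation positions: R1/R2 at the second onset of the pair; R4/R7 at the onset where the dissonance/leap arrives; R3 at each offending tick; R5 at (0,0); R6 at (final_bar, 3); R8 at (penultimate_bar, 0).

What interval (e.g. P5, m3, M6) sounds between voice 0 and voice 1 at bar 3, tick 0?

voice 0=A3 voice 1=E4 -> P5

P5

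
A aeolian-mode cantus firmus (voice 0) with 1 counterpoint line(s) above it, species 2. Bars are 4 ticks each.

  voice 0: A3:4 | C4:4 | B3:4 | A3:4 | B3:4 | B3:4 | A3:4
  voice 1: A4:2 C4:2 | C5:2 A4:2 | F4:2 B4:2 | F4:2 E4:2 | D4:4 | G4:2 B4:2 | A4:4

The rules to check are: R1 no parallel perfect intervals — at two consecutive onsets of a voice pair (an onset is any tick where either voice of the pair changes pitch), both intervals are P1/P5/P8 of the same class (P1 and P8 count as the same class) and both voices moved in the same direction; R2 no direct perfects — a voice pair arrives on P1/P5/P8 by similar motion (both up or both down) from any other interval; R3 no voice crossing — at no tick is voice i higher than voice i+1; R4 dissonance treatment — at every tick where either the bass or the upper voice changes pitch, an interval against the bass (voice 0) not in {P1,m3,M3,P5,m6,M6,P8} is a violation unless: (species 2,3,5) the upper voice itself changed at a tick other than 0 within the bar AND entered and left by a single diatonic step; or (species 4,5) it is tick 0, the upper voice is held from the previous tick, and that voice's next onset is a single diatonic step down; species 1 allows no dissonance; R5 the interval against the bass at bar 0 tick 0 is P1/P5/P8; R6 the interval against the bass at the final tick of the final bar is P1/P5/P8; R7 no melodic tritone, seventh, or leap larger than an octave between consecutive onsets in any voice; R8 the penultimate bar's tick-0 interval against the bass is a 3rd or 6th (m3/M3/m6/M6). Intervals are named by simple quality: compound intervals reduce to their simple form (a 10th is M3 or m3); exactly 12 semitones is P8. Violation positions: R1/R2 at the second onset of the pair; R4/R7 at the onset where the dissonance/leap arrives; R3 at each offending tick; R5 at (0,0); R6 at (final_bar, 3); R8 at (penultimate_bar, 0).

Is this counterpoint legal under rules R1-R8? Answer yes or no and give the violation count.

bar 0: v0=A3 v1=A4 (P8)
bar 1: v0=C4 v1=C5 (P8)
bar 2: v0=B3 v1=F4 (TT)
bar 3: v0=A3 v1=F4 (m6)
bar 4: v0=B3 v1=D4 (m3)
bar 5: v0=B3 v1=G4 (m6)
bar 6: v0=A3 v1=A4 (P8)
  R2 @ bar1.0: A3/C4 m3 -> C4/C5 P8 similar
  R4 @ bar2.0: B3/F4 TT untreated
  R7 @ bar2.2: F4->B4 leap 6st
  R7 @ bar3.0: B4->F4 leap 6st
  R1 @ bar6.0: B3/B4 P8 -> A3/A4 P8 similar

No (5 violations)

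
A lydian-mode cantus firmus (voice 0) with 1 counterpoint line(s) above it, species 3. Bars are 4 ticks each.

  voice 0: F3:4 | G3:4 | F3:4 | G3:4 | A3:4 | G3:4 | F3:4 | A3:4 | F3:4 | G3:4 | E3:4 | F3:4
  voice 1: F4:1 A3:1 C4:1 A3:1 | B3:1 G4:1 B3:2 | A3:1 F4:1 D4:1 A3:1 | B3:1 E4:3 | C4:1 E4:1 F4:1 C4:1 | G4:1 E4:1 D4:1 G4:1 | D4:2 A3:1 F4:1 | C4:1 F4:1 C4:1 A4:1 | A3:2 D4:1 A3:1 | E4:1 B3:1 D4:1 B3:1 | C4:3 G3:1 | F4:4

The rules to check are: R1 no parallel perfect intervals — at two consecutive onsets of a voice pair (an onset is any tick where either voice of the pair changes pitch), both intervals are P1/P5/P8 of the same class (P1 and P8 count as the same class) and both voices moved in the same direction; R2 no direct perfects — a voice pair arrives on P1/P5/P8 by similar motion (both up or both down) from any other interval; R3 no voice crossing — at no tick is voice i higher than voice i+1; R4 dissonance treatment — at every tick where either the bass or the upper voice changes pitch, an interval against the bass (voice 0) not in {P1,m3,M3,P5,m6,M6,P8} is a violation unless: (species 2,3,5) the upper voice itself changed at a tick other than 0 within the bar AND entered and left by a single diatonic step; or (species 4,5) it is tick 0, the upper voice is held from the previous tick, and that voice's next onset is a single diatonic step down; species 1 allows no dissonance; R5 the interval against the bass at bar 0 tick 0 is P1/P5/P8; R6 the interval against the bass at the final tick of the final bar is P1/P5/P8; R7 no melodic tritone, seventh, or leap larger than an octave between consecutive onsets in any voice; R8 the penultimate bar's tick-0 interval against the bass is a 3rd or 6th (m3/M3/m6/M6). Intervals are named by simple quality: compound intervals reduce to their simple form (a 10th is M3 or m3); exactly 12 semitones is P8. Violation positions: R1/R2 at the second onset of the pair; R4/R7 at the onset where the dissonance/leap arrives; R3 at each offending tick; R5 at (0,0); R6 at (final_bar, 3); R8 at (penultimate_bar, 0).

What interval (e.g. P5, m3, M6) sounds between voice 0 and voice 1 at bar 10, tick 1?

voice 0=E3 voice 1=C4 -> m6

m6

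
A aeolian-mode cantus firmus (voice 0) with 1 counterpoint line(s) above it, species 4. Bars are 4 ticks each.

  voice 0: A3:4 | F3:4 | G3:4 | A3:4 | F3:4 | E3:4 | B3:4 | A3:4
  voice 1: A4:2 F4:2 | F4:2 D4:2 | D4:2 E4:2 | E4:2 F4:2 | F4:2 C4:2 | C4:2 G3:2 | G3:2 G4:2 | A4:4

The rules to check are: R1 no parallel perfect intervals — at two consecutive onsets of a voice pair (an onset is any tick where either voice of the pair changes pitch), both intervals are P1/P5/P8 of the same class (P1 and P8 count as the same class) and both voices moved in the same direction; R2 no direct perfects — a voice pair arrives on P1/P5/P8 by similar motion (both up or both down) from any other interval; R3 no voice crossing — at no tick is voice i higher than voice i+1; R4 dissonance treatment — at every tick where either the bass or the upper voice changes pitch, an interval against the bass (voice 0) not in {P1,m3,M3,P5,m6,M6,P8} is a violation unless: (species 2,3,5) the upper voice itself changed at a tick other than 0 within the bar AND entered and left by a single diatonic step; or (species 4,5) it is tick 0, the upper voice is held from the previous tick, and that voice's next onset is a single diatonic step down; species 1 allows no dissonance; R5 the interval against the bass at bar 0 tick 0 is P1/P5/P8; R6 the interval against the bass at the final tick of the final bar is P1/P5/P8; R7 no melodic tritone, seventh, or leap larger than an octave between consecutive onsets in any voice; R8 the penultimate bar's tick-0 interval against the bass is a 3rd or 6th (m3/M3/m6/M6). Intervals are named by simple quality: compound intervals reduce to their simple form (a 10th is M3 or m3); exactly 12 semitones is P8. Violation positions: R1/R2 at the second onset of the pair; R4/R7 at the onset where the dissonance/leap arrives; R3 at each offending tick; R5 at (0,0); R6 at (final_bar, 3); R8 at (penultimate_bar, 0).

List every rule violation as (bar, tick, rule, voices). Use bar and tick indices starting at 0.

bar 0: v0=A3 v1=A4 downbeat P8
bar 1: v0=F3 v1=F4 downbeat P8
bar 2: v0=G3 v1=D4 downbeat P5
bar 3: v0=A3 v1=E4 downbeat P5
bar 4: v0=F3 v1=F4 downbeat P8
bar 5: v0=E3 v1=C4 downbeat m6
bar 6: v0=B3 v1=G3 downbeat M3
bar 7: v0=A3 v1=A4 downbeat P8
  -> R3 @ bar 6 tick 0 v(0, 1): B3 above G3
  -> R3 @ bar 6 tick 1 v(0, 1): B3 above G3

(6, 0, R3, (0, 1))
(6, 1, R3, (0, 1))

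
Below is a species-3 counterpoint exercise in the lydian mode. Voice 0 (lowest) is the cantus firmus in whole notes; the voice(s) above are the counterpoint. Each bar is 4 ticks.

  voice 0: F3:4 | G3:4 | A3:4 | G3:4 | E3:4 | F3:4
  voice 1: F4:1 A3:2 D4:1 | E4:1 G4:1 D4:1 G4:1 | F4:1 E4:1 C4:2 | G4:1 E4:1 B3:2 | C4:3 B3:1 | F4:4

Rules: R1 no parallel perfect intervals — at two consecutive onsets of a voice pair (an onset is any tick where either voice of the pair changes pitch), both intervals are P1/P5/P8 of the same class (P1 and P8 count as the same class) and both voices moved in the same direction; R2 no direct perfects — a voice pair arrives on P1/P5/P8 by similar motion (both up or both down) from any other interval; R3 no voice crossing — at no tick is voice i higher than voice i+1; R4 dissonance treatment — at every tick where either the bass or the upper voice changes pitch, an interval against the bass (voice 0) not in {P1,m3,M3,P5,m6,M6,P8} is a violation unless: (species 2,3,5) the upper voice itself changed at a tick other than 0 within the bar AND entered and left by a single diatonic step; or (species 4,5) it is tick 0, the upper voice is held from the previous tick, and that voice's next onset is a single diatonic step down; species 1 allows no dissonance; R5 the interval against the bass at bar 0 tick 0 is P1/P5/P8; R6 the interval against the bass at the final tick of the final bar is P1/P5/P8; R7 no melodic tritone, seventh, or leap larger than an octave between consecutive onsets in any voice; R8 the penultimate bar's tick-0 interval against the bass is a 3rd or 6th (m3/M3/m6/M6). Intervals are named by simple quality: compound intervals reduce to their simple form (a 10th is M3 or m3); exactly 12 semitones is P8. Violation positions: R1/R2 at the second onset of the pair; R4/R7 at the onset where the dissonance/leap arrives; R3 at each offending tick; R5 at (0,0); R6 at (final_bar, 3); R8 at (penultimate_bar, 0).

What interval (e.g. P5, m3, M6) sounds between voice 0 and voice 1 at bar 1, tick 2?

P5

voice 0=G3 voice 1=D4 -> P5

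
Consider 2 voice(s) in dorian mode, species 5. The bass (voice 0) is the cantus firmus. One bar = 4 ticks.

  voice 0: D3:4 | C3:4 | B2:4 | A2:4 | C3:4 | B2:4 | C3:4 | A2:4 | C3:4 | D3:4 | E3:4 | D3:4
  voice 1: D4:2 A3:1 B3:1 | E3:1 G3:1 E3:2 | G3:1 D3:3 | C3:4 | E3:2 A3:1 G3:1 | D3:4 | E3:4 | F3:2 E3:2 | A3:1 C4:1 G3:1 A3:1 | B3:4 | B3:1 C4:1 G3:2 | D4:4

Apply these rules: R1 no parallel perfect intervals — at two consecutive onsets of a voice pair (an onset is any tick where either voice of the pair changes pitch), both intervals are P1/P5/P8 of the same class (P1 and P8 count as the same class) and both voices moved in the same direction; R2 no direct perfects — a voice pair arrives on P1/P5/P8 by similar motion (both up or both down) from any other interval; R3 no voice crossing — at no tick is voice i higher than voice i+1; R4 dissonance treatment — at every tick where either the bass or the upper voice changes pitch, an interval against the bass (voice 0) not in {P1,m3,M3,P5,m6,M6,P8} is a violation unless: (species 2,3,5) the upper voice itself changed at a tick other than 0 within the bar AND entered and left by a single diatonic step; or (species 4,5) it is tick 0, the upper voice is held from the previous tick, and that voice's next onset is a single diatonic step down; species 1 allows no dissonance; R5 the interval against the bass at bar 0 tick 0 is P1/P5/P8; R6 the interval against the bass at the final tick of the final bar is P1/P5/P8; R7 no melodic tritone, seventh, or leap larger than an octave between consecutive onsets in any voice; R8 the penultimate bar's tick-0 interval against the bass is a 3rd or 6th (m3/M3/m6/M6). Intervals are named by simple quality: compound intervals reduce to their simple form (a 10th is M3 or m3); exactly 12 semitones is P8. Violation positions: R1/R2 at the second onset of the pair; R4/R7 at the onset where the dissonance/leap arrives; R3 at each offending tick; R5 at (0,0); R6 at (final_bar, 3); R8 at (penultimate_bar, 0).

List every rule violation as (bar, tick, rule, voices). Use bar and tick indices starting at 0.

bar 0: v0=D3 v1=D4 downbeat P8
bar 1: v0=C3 v1=E3 downbeat M3
bar 2: v0=B2 v1=G3 downbeat m6
bar 3: v0=A2 v1=C3 downbeat m3
bar 4: v0=C3 v1=E3 downbeat M3
bar 5: v0=B2 v1=D3 downbeat m3
bar 6: v0=C3 v1=E3 downbeat M3
bar 7: v0=A2 v1=F3 downbeat m6
bar 8: v0=C3 v1=A3 downbeat M6
bar 9: v0=D3 v1=B3 downbeat M6
bar 10: v0=E3 v1=B3 downbeat P5
bar 11: v0=D3 v1=D4 downbeat P8
  -> R8 @ bar 10 tick 0 v(0, 1): penult P5 not 3rd/6th

(10, 0, R8, (0, 1))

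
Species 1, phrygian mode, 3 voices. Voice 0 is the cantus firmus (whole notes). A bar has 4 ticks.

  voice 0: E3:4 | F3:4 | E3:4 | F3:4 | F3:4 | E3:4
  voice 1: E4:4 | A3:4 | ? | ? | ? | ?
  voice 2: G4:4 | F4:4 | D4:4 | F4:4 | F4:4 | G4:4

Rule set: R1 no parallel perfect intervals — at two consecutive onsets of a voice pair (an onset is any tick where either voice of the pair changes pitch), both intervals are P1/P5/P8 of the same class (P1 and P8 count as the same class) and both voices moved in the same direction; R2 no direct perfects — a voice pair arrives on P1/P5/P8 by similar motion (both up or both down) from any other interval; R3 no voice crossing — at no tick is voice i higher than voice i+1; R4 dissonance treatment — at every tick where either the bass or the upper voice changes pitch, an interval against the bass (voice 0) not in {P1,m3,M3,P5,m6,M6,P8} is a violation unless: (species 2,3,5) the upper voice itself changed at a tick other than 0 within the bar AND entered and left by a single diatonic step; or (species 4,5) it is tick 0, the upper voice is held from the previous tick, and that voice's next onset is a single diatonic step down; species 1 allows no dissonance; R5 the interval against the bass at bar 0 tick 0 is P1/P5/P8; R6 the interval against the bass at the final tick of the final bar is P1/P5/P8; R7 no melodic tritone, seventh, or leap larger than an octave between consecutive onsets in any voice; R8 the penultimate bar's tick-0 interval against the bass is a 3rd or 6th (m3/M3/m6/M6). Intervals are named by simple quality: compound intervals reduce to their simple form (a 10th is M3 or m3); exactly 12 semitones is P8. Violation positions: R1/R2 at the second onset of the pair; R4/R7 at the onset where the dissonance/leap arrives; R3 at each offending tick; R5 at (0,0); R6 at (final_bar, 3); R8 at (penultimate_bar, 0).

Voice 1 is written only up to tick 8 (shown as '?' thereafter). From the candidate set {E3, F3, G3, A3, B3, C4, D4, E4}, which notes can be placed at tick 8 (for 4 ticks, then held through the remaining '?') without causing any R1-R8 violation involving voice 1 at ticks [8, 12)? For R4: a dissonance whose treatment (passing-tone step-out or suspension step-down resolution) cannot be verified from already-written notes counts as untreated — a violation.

{B3, C4}

E3: violates R2
F3: violates R4
G3: violates R2
A3: violates R4
B3: legal
C4: legal
D4: violates R4
E4: violates R3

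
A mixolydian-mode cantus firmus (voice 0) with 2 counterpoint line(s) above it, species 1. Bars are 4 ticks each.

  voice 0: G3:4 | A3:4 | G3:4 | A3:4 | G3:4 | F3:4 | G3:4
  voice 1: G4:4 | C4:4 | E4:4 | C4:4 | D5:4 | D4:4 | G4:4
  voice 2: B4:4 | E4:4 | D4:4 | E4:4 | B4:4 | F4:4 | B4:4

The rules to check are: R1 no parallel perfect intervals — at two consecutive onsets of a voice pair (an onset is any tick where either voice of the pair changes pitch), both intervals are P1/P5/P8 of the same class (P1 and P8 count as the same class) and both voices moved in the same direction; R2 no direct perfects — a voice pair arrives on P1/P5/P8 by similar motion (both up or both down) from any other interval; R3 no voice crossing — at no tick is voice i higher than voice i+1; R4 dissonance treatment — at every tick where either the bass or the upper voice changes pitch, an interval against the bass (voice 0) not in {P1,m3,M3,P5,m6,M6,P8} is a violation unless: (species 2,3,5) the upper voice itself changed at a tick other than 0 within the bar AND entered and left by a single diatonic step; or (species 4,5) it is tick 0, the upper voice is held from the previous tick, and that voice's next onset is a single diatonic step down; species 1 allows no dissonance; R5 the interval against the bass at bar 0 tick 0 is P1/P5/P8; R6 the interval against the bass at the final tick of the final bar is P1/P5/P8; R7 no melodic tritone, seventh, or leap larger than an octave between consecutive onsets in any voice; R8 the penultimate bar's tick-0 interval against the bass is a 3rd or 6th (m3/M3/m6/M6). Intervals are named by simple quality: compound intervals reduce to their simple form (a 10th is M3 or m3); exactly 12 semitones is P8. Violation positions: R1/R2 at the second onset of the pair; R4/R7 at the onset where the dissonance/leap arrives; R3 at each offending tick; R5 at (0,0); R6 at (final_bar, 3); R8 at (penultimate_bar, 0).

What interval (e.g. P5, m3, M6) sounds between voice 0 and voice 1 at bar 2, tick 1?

M6

voice 0=G3 voice 1=E4 -> M6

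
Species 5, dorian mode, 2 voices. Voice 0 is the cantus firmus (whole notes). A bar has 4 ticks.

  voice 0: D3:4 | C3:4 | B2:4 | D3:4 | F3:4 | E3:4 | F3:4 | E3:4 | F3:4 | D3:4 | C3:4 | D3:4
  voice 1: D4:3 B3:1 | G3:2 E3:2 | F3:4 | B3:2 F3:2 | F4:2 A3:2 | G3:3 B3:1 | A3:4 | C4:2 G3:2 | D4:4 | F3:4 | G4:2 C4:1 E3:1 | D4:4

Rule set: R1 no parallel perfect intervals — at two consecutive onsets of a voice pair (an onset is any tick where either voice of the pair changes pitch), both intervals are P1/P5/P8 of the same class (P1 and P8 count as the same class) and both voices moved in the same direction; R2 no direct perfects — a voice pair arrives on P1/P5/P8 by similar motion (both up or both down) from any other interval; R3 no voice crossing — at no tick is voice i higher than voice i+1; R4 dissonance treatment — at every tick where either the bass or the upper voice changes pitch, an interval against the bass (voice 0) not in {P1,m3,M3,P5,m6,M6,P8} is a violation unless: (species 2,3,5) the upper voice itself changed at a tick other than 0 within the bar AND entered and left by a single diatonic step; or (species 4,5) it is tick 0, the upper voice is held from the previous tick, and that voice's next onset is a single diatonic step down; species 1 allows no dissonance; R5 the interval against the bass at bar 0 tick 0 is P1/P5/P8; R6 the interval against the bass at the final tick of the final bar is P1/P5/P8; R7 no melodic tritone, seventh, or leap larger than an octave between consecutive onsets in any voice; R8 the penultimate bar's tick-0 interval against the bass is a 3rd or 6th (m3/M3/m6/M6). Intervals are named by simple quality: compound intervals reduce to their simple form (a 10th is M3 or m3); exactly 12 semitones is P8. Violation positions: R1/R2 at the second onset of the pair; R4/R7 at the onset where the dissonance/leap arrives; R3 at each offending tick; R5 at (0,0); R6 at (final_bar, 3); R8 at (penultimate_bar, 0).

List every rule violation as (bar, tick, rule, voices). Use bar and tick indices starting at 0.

bar 0: v0=D3 v1=D4 downbeat P8
bar 1: v0=C3 v1=G3 downbeat P5
bar 2: v0=B2 v1=F3 downbeat TT
bar 3: v0=D3 v1=B3 downbeat M6
bar 4: v0=F3 v1=F4 downbeat P8
bar 5: v0=E3 v1=G3 downbeat m3
bar 6: v0=F3 v1=A3 downbeat M3
bar 7: v0=E3 v1=C4 downbeat m6
bar 8: v0=F3 v1=D4 downbeat M6
bar 9: v0=D3 v1=F3 downbeat m3
bar 10: v0=C3 v1=G4 downbeat P5
bar 11: v0=D3 v1=D4 downbeat P8
  -> R2 @ bar 1 tick 0 v(0, 1): D3/B3 M6 -> C3/G3 P5 similar
  -> R4 @ bar 2 tick 0 v(0, 1): B2/F3 TT untreated
  -> R7 @ bar 3 tick 0 v(1,): F3->B3 leap 6st
  -> R7 @ bar 3 tick 2 v(1,): B3->F3 leap 6st
  -> R2 @ bar 4 tick 0 v(0, 1): D3/F3 m3 -> F3/F4 P8 similar
  -> R7 @ bar 10 tick 0 v(1,): F3->G4 leap 14st
  -> R8 @ bar 10 tick 0 v(0, 1): penult P5 not 3rd/6th
  -> R2 @ bar 11 tick 0 v(0, 1): C3/E3 M3 -> D3/D4 P8 similar
  -> R7 @ bar 11 tick 0 v(1,): E3->D4 leap 10st

(1, 0, R2, (0, 1))
(2, 0, R4, (0, 1))
(3, 0, R7, (1,))
(3, 2, R7, (1,))
(4, 0, R2, (0, 1))
(10, 0, R7, (1,))
(10, 0, R8, (0, 1))
(11, 0, R2, (0, 1))
(11, 0, R7, (1,))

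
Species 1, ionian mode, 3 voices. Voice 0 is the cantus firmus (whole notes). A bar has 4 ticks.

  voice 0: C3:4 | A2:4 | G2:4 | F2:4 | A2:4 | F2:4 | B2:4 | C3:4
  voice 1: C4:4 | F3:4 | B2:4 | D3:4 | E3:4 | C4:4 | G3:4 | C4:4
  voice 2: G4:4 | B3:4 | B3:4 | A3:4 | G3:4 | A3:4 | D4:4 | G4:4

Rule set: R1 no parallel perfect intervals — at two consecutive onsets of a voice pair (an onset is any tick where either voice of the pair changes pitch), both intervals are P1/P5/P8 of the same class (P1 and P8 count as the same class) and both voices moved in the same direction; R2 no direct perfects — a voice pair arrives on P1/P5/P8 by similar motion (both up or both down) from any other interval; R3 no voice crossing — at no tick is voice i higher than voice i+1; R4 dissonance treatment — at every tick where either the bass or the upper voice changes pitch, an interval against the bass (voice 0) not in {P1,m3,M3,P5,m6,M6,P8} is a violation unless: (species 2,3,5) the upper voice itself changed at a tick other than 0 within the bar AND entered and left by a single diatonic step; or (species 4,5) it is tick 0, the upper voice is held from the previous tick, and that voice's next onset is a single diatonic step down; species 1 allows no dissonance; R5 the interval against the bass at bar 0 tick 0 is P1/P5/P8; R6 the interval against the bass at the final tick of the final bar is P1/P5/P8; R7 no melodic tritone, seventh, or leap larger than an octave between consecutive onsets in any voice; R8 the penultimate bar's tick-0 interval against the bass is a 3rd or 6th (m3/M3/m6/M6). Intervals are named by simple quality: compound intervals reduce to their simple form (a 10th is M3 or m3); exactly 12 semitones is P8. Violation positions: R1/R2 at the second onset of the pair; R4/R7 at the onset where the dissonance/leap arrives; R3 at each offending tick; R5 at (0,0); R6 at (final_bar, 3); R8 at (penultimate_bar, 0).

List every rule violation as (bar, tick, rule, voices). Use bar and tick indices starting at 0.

bar 0: v0=C3 v1=C4 v2=G4 downbeat P5
bar 1: v0=A2 v1=F3 v2=B3 downbeat M2
bar 2: v0=G2 v1=B2 v2=B3 downbeat M3
bar 3: v0=F2 v1=D3 v2=A3 downbeat M3
bar 4: v0=A2 v1=E3 v2=G3 downbeat m7
bar 5: v0=F2 v1=C4 v2=A3 downbeat M3
bar 6: v0=B2 v1=G3 v2=D4 downbeat m3
bar 7: v0=C3 v1=C4 v2=G4 downbeat P5
  -> R4 @ bar 1 tick 0 v(0, 2): A2/B3 M2 untreated
  -> R7 @ bar 2 tick 0 v(1,): F3->B2 leap 6st
  -> R2 @ bar 4 tick 0 v(0, 1): F2/D3 M6 -> A2/E3 P5 similar
  -> R4 @ bar 4 tick 0 v(0, 2): A2/G3 m7 untreated
  -> R3 @ bar 5 tick 0 v(1, 2): C4 above A3
  -> R3 @ bar 5 tick 1 v(1, 2): C4 above A3
  -> R3 @ bar 5 tick 2 v(1, 2): C4 above A3
  -> R3 @ bar 5 tick 3 v(1, 2): C4 above A3
  -> R7 @ bar 6 tick 0 v(0,): F2->B2 leap 6st
  -> R1 @ bar 7 tick 0 v(1, 2): G3/D4 P5 -> C4/G4 P5 similar
  -> R2 @ bar 7 tick 0 v(0, 1): B2/G3 m6 -> C3/C4 P8 similar
  -> R2 @ bar 7 tick 0 v(0, 2): B2/D4 m3 -> C3/G4 P5 similar

(1, 0, R4, (0, 2))
(2, 0, R7, (1,))
(4, 0, R2, (0, 1))
(4, 0, R4, (0, 2))
(5, 0, R3, (1, 2))
(5, 1, R3, (1, 2))
(5, 2, R3, (1, 2))
(5, 3, R3, (1, 2))
(6, 0, R7, (0,))
(7, 0, R1, (1, 2))
(7, 0, R2, (0, 1))
(7, 0, R2, (0, 2))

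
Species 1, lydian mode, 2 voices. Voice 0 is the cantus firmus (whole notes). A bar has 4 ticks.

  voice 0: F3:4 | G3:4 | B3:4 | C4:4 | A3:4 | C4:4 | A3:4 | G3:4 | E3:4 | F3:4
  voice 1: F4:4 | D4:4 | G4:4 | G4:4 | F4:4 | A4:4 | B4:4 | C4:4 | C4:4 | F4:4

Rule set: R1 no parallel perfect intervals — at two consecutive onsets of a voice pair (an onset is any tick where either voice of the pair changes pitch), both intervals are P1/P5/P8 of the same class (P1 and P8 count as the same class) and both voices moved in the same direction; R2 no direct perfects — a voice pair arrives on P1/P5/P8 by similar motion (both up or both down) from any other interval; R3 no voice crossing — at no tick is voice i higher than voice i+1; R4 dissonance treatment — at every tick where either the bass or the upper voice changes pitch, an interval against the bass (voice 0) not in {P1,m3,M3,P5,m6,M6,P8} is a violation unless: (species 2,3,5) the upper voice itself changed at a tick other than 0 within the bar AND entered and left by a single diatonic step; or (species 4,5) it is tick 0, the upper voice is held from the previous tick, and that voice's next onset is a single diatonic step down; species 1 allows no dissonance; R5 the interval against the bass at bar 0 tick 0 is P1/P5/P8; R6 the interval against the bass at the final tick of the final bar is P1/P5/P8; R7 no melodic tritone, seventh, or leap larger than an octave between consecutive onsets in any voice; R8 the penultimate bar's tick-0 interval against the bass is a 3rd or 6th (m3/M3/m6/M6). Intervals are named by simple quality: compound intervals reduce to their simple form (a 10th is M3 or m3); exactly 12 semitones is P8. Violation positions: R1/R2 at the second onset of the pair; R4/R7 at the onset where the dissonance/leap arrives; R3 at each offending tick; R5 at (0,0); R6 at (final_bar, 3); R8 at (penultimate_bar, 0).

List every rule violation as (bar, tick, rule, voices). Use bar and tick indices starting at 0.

(6, 0, R4, (0, 1))
(7, 0, R4, (0, 1))
(7, 0, R7, (1,))
(9, 0, R2, (0, 1))

bar 0: v0=F3 v1=F4 downbeat P8
bar 1: v0=G3 v1=D4 downbeat P5
bar 2: v0=B3 v1=G4 downbeat m6
bar 3: v0=C4 v1=G4 downbeat P5
bar 4: v0=A3 v1=F4 downbeat m6
bar 5: v0=C4 v1=A4 downbeat M6
bar 6: v0=A3 v1=B4 downbeat M2
bar 7: v0=G3 v1=C4 downbeat P4
bar 8: v0=E3 v1=C4 downbeat m6
bar 9: v0=F3 v1=F4 downbeat P8
  -> R4 @ bar 6 tick 0 v(0, 1): A3/B4 M2 untreated
  -> R4 @ bar 7 tick 0 v(0, 1): G3/C4 P4 untreated
  -> R7 @ bar 7 tick 0 v(1,): B4->C4 leap 11st
  -> R2 @ bar 9 tick 0 v(0, 1): E3/C4 m6 -> F3/F4 P8 similar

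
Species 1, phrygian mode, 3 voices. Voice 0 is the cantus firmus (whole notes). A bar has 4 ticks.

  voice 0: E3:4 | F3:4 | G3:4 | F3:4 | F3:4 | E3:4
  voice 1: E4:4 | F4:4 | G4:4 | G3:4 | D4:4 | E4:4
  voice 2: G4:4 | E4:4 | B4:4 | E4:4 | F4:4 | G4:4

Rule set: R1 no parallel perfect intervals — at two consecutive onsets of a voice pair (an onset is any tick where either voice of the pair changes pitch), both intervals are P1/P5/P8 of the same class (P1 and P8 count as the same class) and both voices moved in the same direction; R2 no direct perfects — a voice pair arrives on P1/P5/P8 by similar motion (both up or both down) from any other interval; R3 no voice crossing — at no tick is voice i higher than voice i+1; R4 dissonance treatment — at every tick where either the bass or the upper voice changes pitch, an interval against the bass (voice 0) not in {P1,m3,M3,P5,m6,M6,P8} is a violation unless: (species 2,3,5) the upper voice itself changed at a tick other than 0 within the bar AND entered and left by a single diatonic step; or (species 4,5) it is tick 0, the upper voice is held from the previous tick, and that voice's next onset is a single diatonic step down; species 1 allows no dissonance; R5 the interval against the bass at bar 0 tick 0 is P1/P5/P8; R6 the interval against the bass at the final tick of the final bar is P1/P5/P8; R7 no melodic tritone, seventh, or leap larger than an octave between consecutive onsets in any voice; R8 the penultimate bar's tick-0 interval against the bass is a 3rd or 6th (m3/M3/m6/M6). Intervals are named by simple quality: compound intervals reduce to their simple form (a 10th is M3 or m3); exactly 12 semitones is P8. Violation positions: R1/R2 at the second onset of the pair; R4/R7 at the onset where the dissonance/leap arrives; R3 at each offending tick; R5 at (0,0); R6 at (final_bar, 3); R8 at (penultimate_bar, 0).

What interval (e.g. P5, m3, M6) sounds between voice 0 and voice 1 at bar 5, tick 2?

P8

voice 0=E3 voice 1=E4 -> P8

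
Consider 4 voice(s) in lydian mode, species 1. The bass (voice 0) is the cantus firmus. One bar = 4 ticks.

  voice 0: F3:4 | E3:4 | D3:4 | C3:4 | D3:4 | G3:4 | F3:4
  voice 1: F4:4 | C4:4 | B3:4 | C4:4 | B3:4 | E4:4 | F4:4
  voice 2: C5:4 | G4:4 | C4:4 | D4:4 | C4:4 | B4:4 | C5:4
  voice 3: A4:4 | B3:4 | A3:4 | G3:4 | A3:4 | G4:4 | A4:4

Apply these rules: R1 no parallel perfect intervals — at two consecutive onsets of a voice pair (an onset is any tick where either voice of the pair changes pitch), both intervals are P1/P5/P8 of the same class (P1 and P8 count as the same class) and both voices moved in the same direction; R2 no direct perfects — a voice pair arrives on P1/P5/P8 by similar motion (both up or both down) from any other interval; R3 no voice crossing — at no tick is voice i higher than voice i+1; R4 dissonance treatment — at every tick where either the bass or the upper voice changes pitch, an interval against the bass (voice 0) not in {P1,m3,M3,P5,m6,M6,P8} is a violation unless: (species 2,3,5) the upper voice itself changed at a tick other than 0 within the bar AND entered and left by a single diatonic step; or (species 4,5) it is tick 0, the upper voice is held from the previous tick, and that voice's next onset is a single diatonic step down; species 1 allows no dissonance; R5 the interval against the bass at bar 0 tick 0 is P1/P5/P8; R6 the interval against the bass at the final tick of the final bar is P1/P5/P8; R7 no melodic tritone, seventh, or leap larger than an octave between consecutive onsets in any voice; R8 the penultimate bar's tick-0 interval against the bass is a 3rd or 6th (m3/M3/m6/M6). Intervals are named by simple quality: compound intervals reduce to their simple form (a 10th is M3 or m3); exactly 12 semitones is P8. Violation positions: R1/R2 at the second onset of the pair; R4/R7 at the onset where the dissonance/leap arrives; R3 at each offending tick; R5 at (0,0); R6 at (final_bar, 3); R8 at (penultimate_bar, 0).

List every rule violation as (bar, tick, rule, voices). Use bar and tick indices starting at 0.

(0, 0, R3, (2, 3))
(0, 0, R5, (0, 3))
(0, 1, R3, (2, 3))
(0, 2, R3, (2, 3))
(0, 3, R3, (2, 3))
(1, 0, R1, (1, 2))
(1, 0, R2, (0, 3))
(1, 0, R3, (2, 3))
(1, 0, R7, (3,))
(1, 1, R3, (2, 3))
(1, 2, R3, (2, 3))
(1, 3, R3, (2, 3))
(2, 0, R1, (0, 3))
(2, 0, R3, (2, 3))
(2, 0, R4, (0, 2))
(2, 1, R3, (2, 3))
(2, 2, R3, (2, 3))
(2, 3, R3, (2, 3))
(3, 0, R1, (0, 3))
(3, 0, R3, (2, 3))
(3, 0, R4, (0, 2))
(3, 1, R3, (2, 3))
(3, 2, R3, (2, 3))
(3, 3, R3, (2, 3))
(4, 0, R1, (0, 3))
(4, 0, R3, (2, 3))
(4, 0, R4, (0, 2))
(4, 1, R3, (2, 3))
(4, 2, R3, (2, 3))
(4, 3, R3, (2, 3))
(5, 0, R2, (0, 3))
(5, 0, R2, (1, 2))
(5, 0, R3, (2, 3))
(5, 0, R7, (2,))
(5, 0, R7, (3,))
(5, 0, R8, (0, 3))
(5, 1, R3, (2, 3))
(5, 2, R3, (2, 3))
(5, 3, R3, (2, 3))
(6, 0, R1, (1, 2))
(6, 0, R3, (2, 3))
(6, 1, R3, (2, 3))
(6, 2, R3, (2, 3))
(6, 3, R3, (2, 3))
(6, 3, R6, (0, 3))

bar 0: v0=F3 v1=F4 v2=C5 v3=A4 downbeat M3
bar 1: v0=E3 v1=C4 v2=G4 v3=B3 downbeat P5
bar 2: v0=D3 v1=B3 v2=C4 v3=A3 downbeat P5
bar 3: v0=C3 v1=C4 v2=D4 v3=G3 downbeat P5
bar 4: v0=D3 v1=B3 v2=C4 v3=A3 downbeat P5
bar 5: v0=G3 v1=E4 v2=B4 v3=G4 downbeat P8
bar 6: v0=F3 v1=F4 v2=C5 v3=A4 downbeat M3
  -> R3 @ bar 0 tick 0 v(2, 3): C5 above A4
  -> R5 @ bar 0 tick 0 v(0, 3): opens on M3
  -> R3 @ bar 0 tick 1 v(2, 3): C5 above A4
  -> R3 @ bar 0 tick 2 v(2, 3): C5 above A4
  -> R3 @ bar 0 tick 3 v(2, 3): C5 above A4
  -> R1 @ bar 1 tick 0 v(1, 2): F4/C5 P5 -> C4/G4 P5 similar
  -> R2 @ bar 1 tick 0 v(0, 3): F3/A4 M3 -> E3/B3 P5 similar
  -> R3 @ bar 1 tick 0 v(2, 3): G4 above B3
  -> R7 @ bar 1 tick 0 v(3,): A4->B3 leap 10st
  -> R3 @ bar 1 tick 1 v(2, 3): G4 above B3
  -> R3 @ bar 1 tick 2 v(2, 3): G4 above B3
  -> R3 @ bar 1 tick 3 v(2, 3): G4 above B3
  -> R1 @ bar 2 tick 0 v(0, 3): E3/B3 P5 -> D3/A3 P5 similar
  -> R3 @ bar 2 tick 0 v(2, 3): C4 above A3
  -> R4 @ bar 2 tick 0 v(0, 2): D3/C4 m7 untreated
  -> R3 @ bar 2 tick 1 v(2, 3): C4 above A3
  -> R3 @ bar 2 tick 2 v(2, 3): C4 above A3
  -> R3 @ bar 2 tick 3 v(2, 3): C4 above A3
  -> R1 @ bar 3 tick 0 v(0, 3): D3/A3 P5 -> C3/G3 P5 similar
  -> R3 @ bar 3 tick 0 v(2, 3): D4 above G3
  -> R4 @ bar 3 tick 0 v(0, 2): C3/D4 M2 untreated
  -> R3 @ bar 3 tick 1 v(2, 3): D4 above G3
  -> R3 @ bar 3 tick 2 v(2, 3): D4 above G3
  -> R3 @ bar 3 tick 3 v(2, 3): D4 above G3
  -> R1 @ bar 4 tick 0 v(0, 3): C3/G3 P5 -> D3/A3 P5 similar
  -> R3 @ bar 4 tick 0 v(2, 3): C4 above A3
  -> R4 @ bar 4 tick 0 v(0, 2): D3/C4 m7 untreated
  -> R3 @ bar 4 tick 1 v(2, 3): C4 above A3
  -> R3 @ bar 4 tick 2 v(2, 3): C4 above A3
  -> R3 @ bar 4 tick 3 v(2, 3): C4 above A3
  -> R2 @ bar 5 tick 0 v(0, 3): D3/A3 P5 -> G3/G4 P8 similar
  -> R2 @ bar 5 tick 0 v(1, 2): B3/C4 m2 -> E4/B4 P5 similar
  -> R3 @ bar 5 tick 0 v(2, 3): B4 above G4
  -> R7 @ bar 5 tick 0 v(2,): C4->B4 leap 11st
  -> R7 @ bar 5 tick 0 v(3,): A3->G4 leap 10st
  -> R8 @ bar 5 tick 0 v(0, 3): penult P8 not 3rd/6th
  -> R3 @ bar 5 tick 1 v(2, 3): B4 above G4
  -> R3 @ bar 5 tick 2 v(2, 3): B4 above G4
  -> R3 @ bar 5 tick 3 v(2, 3): B4 above G4
  -> R1 @ bar 6 tick 0 v(1, 2): E4/B4 P5 -> F4/C5 P5 similar
  -> R3 @ bar 6 tick 0 v(2, 3): C5 above A4
  -> R3 @ bar 6 tick 1 v(2, 3): C5 above A4
  -> R3 @ bar 6 tick 2 v(2, 3): C5 above A4
  -> R3 @ bar 6 tick 3 v(2, 3): C5 above A4
  -> R6 @ bar 6 tick 3 v(0, 3): closes on M3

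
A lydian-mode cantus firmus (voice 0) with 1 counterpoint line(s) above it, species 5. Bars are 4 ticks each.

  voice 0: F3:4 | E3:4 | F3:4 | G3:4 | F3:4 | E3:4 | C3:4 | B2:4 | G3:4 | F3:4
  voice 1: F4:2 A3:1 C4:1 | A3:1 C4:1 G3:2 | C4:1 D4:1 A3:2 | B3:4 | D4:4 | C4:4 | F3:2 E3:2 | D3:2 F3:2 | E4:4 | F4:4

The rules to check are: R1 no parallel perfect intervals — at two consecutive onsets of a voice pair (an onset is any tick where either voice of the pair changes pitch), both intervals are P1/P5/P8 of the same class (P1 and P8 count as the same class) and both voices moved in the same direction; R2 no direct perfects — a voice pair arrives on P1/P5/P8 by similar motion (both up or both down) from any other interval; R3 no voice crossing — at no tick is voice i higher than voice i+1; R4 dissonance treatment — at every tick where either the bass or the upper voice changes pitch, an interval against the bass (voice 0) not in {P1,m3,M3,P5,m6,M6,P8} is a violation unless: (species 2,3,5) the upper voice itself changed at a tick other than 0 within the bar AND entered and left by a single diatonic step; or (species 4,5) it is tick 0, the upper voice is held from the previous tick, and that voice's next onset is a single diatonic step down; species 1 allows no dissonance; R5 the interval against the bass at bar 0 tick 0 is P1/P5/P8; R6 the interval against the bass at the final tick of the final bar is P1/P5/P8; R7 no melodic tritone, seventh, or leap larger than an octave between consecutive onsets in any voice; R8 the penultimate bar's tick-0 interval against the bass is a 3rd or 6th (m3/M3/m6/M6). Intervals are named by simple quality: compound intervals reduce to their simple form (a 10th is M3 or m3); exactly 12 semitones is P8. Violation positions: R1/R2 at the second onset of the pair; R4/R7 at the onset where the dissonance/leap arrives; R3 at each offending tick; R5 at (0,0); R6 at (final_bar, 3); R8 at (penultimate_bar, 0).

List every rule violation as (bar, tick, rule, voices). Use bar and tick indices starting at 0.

bar 0: v0=F3 v1=F4 downbeat P8
bar 1: v0=E3 v1=A3 downbeat P4
bar 2: v0=F3 v1=C4 downbeat P5
bar 3: v0=G3 v1=B3 downbeat M3
bar 4: v0=F3 v1=D4 downbeat M6
bar 5: v0=E3 v1=C4 downbeat m6
bar 6: v0=C3 v1=F3 downbeat P4
bar 7: v0=B2 v1=D3 downbeat m3
bar 8: v0=G3 v1=E4 downbeat M6
bar 9: v0=F3 v1=F4 downbeat P8
  -> R4 @ bar 1 tick 0 v(0, 1): E3/A3 P4 untreated
  -> R2 @ bar 2 tick 0 v(0, 1): E3/G3 m3 -> F3/C4 P5 similar
  -> R4 @ bar 6 tick 0 v(0, 1): C3/F3 P4 untreated
  -> R4 @ bar 7 tick 2 v(0, 1): B2/F3 TT untreated
  -> R7 @ bar 8 tick 0 v(1,): F3->E4 leap 11st

(1, 0, R4, (0, 1))
(2, 0, R2, (0, 1))
(6, 0, R4, (0, 1))
(7, 2, R4, (0, 1))
(8, 0, R7, (1,))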